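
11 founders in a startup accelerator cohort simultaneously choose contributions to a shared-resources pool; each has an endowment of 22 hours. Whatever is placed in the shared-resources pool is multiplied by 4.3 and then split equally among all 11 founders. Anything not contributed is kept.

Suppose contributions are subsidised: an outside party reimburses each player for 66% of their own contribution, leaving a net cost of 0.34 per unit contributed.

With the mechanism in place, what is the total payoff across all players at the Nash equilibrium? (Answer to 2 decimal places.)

Under the mechanism each unit contributed yields (4.3/11) / 0.34 = 1.1497 back to its contributor per unit of net cost, which exceeds 1, making full contribution the dominant choice for everyone.
At the Nash equilibrium everyone contributes 22. Group total payoff = 11 × (22 × 0.66 + 4.3 × 22) = 1200.32.

1200.32 hours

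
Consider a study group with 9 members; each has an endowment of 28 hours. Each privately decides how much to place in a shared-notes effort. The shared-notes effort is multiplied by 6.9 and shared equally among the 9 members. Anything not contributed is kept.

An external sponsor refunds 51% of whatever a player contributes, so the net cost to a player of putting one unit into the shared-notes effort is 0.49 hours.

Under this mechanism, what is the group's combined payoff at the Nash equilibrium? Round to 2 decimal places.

1867.32 hours

Under the mechanism each unit contributed yields (6.9/9) / 0.49 = 1.5646 back to its contributor per unit of net cost, which exceeds 1, making full contribution the dominant choice for everyone.
So the Nash equilibrium is full contribution by all 9; the group earns 9 × (28 × 0.51 + 6.9 × 28) = 1867.32.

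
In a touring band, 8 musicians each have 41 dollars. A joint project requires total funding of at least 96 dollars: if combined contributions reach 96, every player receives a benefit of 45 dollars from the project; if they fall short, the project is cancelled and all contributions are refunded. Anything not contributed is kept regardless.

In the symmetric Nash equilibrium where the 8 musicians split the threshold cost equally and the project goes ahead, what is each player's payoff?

Equal share of the threshold: 96/8 = 12.
At this profile no one gains by cutting their contribution: any cut drops the total below 96, the project is cancelled, contributions are refunded, and the deviator ends with 41, which is less than 41 − 12 + 45 = 74. Contributing more than 12 just wastes the excess. So contributing exactly 12 is a best response.
Each player's payoff: 41 − 12 + 45 = 74.

74 dollars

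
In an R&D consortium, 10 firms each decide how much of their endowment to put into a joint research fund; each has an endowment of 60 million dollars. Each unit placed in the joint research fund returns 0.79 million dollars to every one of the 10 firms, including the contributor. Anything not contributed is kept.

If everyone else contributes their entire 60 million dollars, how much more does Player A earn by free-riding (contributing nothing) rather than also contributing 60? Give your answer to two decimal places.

Switching from a contribution of 60 to 0 lets Player A keep an extra 60 million dollars, but lowers the joint research fund by 60, which costs Player A their own share of that drop: 0.79 × 60 = 47.40.
Net gain = 60 − 47.40 = 12.60. The private return per contributed unit (0.79) is below 1, so free-riding is indeed the best response regardless of what the others do.

12.60 million dollars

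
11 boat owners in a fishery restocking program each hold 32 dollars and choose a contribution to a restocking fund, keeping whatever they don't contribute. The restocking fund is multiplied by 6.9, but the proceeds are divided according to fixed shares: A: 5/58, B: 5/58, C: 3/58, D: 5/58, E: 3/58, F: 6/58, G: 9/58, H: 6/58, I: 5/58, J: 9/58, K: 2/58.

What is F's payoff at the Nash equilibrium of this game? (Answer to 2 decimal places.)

77.68 dollars

Player j's private return per contributed unit is 6.9 × (j's share). Contributing is weakly dominant for j when that share is at least 1/6.9 = 0.1449, and contributing 0 is dominant otherwise.
G and J clear that bar, contributing 32 each; the remaining 9 contribute 0. Total contributed: 64.
F keeps 32 and receives 6.9 × 64 × 6/58 = 45.68 from the restocking fund, for a payoff of 77.68.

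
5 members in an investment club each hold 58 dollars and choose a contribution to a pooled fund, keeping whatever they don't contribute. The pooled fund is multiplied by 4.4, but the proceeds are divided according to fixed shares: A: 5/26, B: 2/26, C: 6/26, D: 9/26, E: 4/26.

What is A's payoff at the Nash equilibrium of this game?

156.15 dollars

Each unit j contributes comes back to j as 4.4 × (j's share), so j prefers to contribute only if that share exceeds 1/4.4 = 0.2273; otherwise keeping the unit dominates.
C and D clear that bar, contributing 58 each; the remaining 3 contribute 0. Total contributed: 116.
A keeps 58 and receives 4.4 × 116 × 5/26 = 98.15 from the pooled fund, for a payoff of 156.15.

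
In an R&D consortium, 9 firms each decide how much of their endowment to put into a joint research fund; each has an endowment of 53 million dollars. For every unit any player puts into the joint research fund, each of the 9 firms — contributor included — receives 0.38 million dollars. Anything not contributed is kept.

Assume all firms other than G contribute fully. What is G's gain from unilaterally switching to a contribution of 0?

Switching from a contribution of 53 to 0 lets G keep an extra 53 million dollars, but lowers the joint research fund by 53, which costs G their own share of that drop: 0.38 × 53 = 20.14.
Net gain = 53 − 20.14 = 32.86. The private return per contributed unit (0.38) is below 1, so free-riding is indeed the best response regardless of what the others do.

32.86 million dollars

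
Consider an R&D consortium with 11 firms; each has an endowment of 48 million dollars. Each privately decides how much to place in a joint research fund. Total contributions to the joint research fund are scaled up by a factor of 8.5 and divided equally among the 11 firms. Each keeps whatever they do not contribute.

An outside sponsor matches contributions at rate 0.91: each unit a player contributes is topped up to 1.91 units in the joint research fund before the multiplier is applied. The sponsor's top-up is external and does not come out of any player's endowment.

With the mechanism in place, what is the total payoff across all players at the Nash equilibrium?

The effective private return per unit is now 8.5 × 1.91 / 11 = 1.4759 > 1, so every player's dominant strategy flips to full contribution.
At the Nash equilibrium everyone contributes 48. Group total payoff = 8.5 × 1.91 × 528 = 8572.08.

8572.08 million dollars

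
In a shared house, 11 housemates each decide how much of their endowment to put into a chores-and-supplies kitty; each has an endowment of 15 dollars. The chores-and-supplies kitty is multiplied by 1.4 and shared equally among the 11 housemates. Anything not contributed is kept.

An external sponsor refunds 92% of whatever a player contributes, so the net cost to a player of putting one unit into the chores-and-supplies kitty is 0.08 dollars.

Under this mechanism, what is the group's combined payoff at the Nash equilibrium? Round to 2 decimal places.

382.80 dollars

With the mechanism, a contributed unit returns (1.4/11) / 0.08 = 1.5909 per unit of net cost to the contributor — now above 1 — so contributing fully is weakly dominant for every player.
So the Nash equilibrium is full contribution by all 11; the group earns 11 × (15 × 0.92 + 1.4 × 15) = 382.80.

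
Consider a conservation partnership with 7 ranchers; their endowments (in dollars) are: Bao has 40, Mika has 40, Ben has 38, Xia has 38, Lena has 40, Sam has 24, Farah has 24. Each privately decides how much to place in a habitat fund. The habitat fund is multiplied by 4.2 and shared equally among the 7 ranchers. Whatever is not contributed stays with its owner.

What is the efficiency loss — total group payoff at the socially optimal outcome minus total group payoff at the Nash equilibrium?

780.80 dollars

The private return per contributed unit is 4.2/7 = 0.6000 < 1 for every player regardless of endowment, so the Nash equilibrium is zero contribution and the group total is Σ E_j = 40 + 40 + 38 + 38 + 40 + 24 + 24 = 244.
Each contributed unit returns 4.200 to the group, so the social optimum is full contribution by everyone: group total = 4.200 × 244 = 1024.80.
Efficiency loss = (4.200 − 1) × 244 = 780.80.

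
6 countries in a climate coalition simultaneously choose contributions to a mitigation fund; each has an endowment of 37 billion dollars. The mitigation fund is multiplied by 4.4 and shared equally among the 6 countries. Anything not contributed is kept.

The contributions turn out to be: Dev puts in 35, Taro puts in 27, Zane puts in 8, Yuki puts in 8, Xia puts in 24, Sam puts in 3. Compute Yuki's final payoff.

Total contributed: 35 + 27 + 8 + 8 + 24 + 3 = 105.
Each receives 4.4 × 105 / 6 = 77.00 from the mitigation fund.
Yuki keeps 37 − 8 = 29, so Yuki's payoff is 29 + 77.00 = 106.00.

106.00 billion dollars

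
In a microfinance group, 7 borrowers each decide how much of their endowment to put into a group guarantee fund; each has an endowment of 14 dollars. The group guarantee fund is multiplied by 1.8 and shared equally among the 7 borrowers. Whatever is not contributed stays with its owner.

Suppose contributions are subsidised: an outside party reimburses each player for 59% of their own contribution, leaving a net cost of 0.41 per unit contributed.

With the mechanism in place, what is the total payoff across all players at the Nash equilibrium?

98.00 dollars

Even with the mechanism, each unit contributed returns only (1.8/7) / 0.41 = 0.6272 per unit of net cost, so contributing nothing is still dominant.
At the Nash equilibrium no one contributes; group total payoff = 7 × 14 = 98.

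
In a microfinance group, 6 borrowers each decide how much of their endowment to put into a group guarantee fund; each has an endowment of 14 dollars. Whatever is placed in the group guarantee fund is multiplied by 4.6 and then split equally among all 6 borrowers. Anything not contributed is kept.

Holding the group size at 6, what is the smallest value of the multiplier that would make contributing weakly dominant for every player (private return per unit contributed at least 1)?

6

A contributed unit returns (multiplier)/6 to its contributor.
This reaches 1 exactly when the multiplier is 6.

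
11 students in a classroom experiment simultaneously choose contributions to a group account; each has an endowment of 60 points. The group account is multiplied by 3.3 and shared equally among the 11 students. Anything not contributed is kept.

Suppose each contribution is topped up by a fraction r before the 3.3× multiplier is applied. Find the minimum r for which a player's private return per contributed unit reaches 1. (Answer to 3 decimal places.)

With matching at rate r, one contributed unit becomes (1 + r) in the group account and returns 3.3 × (1 + r) / 11 to the contributor.
Setting this equal to 1: 1 + r = 11/3.3 = 3.3333.
So the minimum matching rate is r = 3.3333 − 1 = 2.333.

2.333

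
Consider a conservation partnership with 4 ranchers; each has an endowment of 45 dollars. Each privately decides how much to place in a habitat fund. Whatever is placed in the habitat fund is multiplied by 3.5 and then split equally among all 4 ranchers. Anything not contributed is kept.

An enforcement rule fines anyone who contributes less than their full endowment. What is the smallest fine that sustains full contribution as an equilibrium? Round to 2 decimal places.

Given the others contribute fully, the best deviation is to contribute 0 (any partial contribution still incurs the fine and gives up units whose private return 0.8750 is below 1).
Deviating from 45 to 0 saves 45 dollars but forfeits the deviator's share of the drop in the habitat fund: 3.5/4 × 45 = 39.37.
So the deviation gain is 45 − 39.37 = 5.63, and the fine must be at least 5.63 dollars to wipe it out.

5.63 dollars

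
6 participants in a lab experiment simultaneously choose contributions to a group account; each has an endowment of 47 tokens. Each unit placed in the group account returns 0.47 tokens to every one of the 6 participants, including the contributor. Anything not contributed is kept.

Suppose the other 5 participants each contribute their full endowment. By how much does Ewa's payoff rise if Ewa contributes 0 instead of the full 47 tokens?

Switching from a contribution of 47 to 0 lets Ewa keep an extra 47 tokens, but lowers the group account by 47, which costs Ewa their own share of that drop: 0.47 × 47 = 22.09.
Net gain = 47 − 22.09 = 24.91. The private return per contributed unit (0.47) is below 1, so free-riding is indeed the best response regardless of what the others do.

24.91 tokens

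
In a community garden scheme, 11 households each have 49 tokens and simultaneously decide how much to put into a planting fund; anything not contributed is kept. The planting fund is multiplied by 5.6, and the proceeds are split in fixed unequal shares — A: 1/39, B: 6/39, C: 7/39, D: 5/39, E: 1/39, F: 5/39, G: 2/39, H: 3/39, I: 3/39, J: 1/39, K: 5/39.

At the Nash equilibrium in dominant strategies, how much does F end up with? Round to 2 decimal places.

For player j, contributing a unit is worthwhile iff 5.6 × (j's share) ≥ 1, i.e. iff j's share is at least 0.1786.
The only share above 0.1786 is C's 7/39, contributing 49; the remaining 10 contribute 0. Total contributed: 49.
F keeps 49 and receives 5.6 × 49 × 5/39 = 35.18 from the planting fund, for a payoff of 84.18.

84.18 tokens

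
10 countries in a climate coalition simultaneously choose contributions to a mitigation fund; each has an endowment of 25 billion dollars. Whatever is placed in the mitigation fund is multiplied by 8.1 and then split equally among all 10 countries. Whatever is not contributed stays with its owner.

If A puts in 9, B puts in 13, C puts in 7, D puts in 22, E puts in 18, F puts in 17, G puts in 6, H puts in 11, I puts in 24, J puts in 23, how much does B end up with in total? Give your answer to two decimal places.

133.50 billion dollars

Total contributed: 9 + 13 + 7 + 22 + 18 + 17 + 6 + 11 + 24 + 23 = 150.
Each receives 8.1 × 150 / 10 = 121.50 from the mitigation fund.
B keeps 25 − 13 = 12, so B's payoff is 12 + 121.50 = 133.50.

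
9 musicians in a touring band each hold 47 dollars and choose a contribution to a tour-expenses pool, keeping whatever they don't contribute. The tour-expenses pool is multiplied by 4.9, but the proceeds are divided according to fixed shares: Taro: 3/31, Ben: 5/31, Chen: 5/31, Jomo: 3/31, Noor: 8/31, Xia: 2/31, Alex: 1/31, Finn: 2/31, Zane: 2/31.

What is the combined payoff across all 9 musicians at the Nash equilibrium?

606.30 dollars

Each unit j contributes comes back to j as 4.9 × (j's share), so j prefers to contribute only if that share exceeds 1/4.9 = 0.2041; otherwise keeping the unit dominates.
Only Noor (8/31) clears that bar, contributing 47; the remaining 8 contribute 0. Total contributed: 47.
The tour-expenses pool pays out 4.9 × 47 = 230.30 in total (split across the unequal shares, but the aggregate is all that matters for the group sum).
The 8 free-riders keep 47 each, adding 376. Group total = 376 + 230.30 = 606.30.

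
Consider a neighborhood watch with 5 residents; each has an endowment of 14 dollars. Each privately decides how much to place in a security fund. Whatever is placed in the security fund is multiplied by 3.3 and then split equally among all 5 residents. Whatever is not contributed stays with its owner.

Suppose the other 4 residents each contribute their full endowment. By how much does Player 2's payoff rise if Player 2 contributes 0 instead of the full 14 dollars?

4.76 dollars

Switching from a contribution of 14 to 0 lets Player 2 keep an extra 14 dollars, but lowers the security fund by 14, which costs Player 2 their own share of that drop: 3.3/5 × 14 = 9.24.
Net gain = 14 − 9.24 = 4.76. The private return per contributed unit (0.6600) is below 1, so free-riding is indeed the best response regardless of what the others do.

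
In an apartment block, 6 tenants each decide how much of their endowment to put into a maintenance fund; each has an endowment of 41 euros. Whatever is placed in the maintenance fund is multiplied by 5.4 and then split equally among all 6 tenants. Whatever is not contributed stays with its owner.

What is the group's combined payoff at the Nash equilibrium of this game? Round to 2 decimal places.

246.00 euros

Each contributed unit returns 5.4/6 = 0.9000 to its contributor — below 1 — so contributing 0 is dominant for every player. At the Nash equilibrium everyone keeps their 41, and the group total is 6 × 41 = 246.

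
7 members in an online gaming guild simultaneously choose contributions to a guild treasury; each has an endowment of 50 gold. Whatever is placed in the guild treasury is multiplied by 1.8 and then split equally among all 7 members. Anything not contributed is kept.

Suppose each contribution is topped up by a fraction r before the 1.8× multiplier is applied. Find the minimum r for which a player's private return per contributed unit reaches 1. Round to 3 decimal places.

With matching at rate r, one contributed unit becomes (1 + r) in the guild treasury and returns 1.8 × (1 + r) / 7 to the contributor.
Setting this equal to 1: 1 + r = 7/1.8 = 3.8889.
So the minimum matching rate is r = 3.8889 − 1 = 2.889.

2.889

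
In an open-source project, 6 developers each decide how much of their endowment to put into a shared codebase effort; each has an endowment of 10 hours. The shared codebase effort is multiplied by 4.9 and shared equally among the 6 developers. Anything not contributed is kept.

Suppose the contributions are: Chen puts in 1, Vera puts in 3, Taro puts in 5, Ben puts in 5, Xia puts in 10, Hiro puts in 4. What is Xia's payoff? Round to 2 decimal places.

22.87 hours

Total contributed: 1 + 3 + 5 + 5 + 10 + 4 = 28.
Each receives 4.9 × 28 / 6 = 22.87 from the shared codebase effort.
Xia keeps 10 − 10 = 0, so Xia's payoff is 0 + 22.87 = 22.87.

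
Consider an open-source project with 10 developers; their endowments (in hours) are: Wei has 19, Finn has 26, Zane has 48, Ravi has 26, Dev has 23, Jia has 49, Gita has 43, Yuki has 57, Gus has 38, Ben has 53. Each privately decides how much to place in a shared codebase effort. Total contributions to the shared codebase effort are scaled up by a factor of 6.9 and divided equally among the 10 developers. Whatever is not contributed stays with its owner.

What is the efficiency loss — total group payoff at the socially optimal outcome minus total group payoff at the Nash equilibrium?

2253.80 hours

The private return per contributed unit is 6.9/10 = 0.6900 < 1 for every player regardless of endowment, so the Nash equilibrium is zero contribution and the group total is Σ E_j = 19 + 26 + 48 + 26 + 23 + 49 + 43 + 57 + 38 + 53 = 382.
Each contributed unit returns 6.900 to the group, so the social optimum is full contribution by everyone: group total = 6.900 × 382 = 2635.80.
Efficiency loss = (6.900 − 1) × 382 = 2253.80.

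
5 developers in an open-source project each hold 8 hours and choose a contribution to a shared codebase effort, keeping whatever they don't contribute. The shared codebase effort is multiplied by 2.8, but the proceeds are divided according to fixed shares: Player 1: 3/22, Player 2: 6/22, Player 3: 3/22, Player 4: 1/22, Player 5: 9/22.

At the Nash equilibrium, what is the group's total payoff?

54.40 hours

For player j, contributing a unit is worthwhile iff 2.8 × (j's share) ≥ 1, i.e. iff j's share is at least 0.3571.
Only Player 5 (9/22) clears that bar, contributing 8; the remaining 4 contribute 0. Total contributed: 8.
The shared codebase effort pays out 2.8 × 8 = 22.40 in total (split across the unequal shares, but the aggregate is all that matters for the group sum).
The 4 free-riders keep 8 each, adding 32. Group total = 32 + 22.40 = 54.40.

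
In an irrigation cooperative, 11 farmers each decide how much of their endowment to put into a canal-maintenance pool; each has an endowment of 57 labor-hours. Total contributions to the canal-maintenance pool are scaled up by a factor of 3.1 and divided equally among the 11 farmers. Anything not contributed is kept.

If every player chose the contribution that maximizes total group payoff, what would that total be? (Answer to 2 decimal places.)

Each contributed unit returns 3.100 to the group as a whole (0.2818 to each of 11 players), which exceeds 1, so the social optimum is full contribution: group total = 3.100 × 627 = 1943.70.

1943.70 labor-hours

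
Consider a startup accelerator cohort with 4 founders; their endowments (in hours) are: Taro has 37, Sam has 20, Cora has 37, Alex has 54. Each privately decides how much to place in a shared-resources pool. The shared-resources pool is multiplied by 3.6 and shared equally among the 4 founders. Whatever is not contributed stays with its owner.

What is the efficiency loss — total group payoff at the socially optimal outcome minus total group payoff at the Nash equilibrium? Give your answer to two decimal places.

384.80 hours

The private return per contributed unit is 3.6/4 = 0.9000 < 1 for every player regardless of endowment, so the Nash equilibrium is zero contribution and the group total is Σ E_j = 37 + 20 + 37 + 54 = 148.
Each contributed unit returns 3.600 to the group, so the social optimum is full contribution by everyone: group total = 3.600 × 148 = 532.80.
Efficiency loss = (3.600 − 1) × 148 = 384.80.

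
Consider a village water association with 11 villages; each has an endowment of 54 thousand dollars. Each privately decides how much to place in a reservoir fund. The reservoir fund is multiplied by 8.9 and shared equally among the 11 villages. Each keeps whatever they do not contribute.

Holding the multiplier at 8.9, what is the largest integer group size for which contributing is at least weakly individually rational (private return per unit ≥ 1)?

Private return per unit is 8.9/(group size), which is ≥ 1 whenever the group size is ≤ 8.9.
The largest such integer is 8.

8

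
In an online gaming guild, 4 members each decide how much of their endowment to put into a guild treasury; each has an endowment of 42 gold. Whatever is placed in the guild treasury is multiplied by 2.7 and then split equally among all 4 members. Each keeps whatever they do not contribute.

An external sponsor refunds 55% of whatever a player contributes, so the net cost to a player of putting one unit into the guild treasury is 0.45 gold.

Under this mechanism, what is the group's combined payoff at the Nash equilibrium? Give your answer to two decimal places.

546.00 gold

Under the mechanism each unit contributed yields (2.7/4) / 0.45 = 1.5000 back to its contributor per unit of net cost, which exceeds 1, making full contribution the dominant choice for everyone.
So the Nash equilibrium is full contribution by all 4; the group earns 4 × (42 × 0.55 + 2.7 × 42) = 546.00.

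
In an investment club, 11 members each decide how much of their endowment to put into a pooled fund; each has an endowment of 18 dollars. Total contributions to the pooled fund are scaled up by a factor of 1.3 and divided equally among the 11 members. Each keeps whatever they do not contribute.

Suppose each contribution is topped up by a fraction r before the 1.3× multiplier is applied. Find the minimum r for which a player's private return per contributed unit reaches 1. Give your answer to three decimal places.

7.462

With matching at rate r, one contributed unit becomes (1 + r) in the pooled fund and returns 1.3 × (1 + r) / 11 to the contributor.
Setting this equal to 1: 1 + r = 11/1.3 = 8.4615.
So the minimum matching rate is r = 8.4615 − 1 = 7.462.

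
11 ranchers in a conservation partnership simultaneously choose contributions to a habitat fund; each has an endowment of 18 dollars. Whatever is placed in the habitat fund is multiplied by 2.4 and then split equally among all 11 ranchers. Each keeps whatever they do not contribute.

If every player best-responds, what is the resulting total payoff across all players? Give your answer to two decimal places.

Each contributed unit returns 2.4/11 = 0.2182 to its contributor — below 1 — so contributing 0 is dominant for every player. At the Nash equilibrium everyone keeps their 18, and the group total is 11 × 18 = 198.

198.00 dollars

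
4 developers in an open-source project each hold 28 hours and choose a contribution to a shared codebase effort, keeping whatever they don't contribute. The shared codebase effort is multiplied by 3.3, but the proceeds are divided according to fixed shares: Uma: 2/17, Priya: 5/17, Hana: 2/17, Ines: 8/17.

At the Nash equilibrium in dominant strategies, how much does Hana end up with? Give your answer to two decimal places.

38.87 hours

Each unit j contributes comes back to j as 3.3 × (j's share), so j prefers to contribute only if that share exceeds 1/3.3 = 0.3030; otherwise keeping the unit dominates.
Ines alone (share 8/17) is above the threshold, contributing 28; the remaining 3 contribute 0. Total contributed: 28.
Hana keeps 28 and receives 3.3 × 28 × 2/17 = 10.87 from the shared codebase effort, for a payoff of 38.87.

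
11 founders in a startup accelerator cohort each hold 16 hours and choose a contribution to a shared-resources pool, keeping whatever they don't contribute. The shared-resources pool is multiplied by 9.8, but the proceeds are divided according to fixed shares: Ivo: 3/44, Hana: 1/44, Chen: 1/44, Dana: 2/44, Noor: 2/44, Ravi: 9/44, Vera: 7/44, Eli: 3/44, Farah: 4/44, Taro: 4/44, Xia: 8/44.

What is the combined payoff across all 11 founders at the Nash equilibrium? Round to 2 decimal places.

Player j's private return per contributed unit is 9.8 × (j's share). Contributing is weakly dominant for j when that share is at least 1/9.8 = 0.1020, and contributing 0 is dominant otherwise.
Ravi, Vera and Xia clear that bar, contributing 16 each; the remaining 8 contribute 0. Total contributed: 48.
The shared-resources pool pays out 9.8 × 48 = 470.40 in total (split across the unequal shares, but the aggregate is all that matters for the group sum).
The 8 free-riders keep 16 each, adding 128. Group total = 128 + 470.40 = 598.40.

598.40 hours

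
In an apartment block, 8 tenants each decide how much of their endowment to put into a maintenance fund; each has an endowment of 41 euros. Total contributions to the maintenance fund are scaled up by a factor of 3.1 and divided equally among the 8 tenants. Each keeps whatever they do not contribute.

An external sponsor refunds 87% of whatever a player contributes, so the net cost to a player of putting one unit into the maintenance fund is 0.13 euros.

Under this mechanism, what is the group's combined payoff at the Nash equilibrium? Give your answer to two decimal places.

1302.16 euros

Under the mechanism each unit contributed yields (3.1/8) / 0.13 = 2.9808 back to its contributor per unit of net cost, which exceeds 1, making full contribution the dominant choice for everyone.
At the Nash equilibrium everyone contributes 41. Group total payoff = 8 × (41 × 0.87 + 3.1 × 41) = 1302.16.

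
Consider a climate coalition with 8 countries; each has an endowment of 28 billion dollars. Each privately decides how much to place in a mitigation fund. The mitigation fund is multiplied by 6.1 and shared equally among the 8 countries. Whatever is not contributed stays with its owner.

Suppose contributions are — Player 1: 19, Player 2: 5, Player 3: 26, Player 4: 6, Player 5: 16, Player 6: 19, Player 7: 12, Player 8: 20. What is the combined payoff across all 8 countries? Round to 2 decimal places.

Total contributed: 19 + 5 + 26 + 6 + 16 + 19 + 12 + 20 = 123; total kept: 8 × 28 − 123 = 101.
The mitigation fund pays out 6.1 × 123 = 750.30 in aggregate.
Group total = 101 + 750.30 = 851.30.

851.30 billion dollars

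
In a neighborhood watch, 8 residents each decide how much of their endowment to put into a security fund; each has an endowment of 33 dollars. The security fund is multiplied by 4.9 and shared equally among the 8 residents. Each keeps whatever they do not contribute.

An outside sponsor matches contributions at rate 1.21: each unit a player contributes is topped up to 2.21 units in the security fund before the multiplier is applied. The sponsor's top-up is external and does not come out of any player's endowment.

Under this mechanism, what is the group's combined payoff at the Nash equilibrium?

2858.86 dollars

With the mechanism, a contributed unit returns 4.9 × 2.21 / 8 = 1.3536 per unit of net cost to the contributor — now above 1 — so contributing fully is weakly dominant for every player.
At the Nash equilibrium everyone contributes 33. Group total payoff = 4.9 × 2.21 × 264 = 2858.86.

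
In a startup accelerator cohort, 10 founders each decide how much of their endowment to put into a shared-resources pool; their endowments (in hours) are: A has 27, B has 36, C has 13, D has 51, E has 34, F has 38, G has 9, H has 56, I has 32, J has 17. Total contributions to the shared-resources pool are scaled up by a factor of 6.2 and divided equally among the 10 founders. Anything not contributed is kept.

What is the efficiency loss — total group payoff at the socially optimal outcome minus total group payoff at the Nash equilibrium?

The private return per contributed unit is 6.2/10 = 0.6200 < 1 for every player regardless of endowment, so the Nash equilibrium is zero contribution and the group total is Σ E_j = 27 + 36 + 13 + 51 + 34 + 38 + 9 + 56 + 32 + 17 = 313.
Each contributed unit returns 6.200 to the group, so the social optimum is full contribution by everyone: group total = 6.200 × 313 = 1940.60.
Efficiency loss = (6.200 − 1) × 313 = 1627.60.

1627.60 hours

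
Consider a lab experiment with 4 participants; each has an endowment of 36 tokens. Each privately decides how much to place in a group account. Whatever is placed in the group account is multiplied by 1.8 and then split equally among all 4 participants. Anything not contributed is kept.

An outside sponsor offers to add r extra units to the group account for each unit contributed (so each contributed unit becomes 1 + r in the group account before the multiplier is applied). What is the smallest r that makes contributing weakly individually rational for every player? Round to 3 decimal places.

With matching at rate r, one contributed unit becomes (1 + r) in the group account and returns 1.8 × (1 + r) / 4 to the contributor.
Setting this equal to 1: 1 + r = 4/1.8 = 2.2222.
So the minimum matching rate is r = 2.2222 − 1 = 1.222.

1.222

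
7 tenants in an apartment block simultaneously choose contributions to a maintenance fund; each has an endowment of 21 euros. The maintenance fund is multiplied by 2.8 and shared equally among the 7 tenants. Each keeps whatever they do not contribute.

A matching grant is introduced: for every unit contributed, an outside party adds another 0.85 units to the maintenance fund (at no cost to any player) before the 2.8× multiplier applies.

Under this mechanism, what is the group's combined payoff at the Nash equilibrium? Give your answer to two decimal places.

Even with the mechanism, each unit contributed returns only 2.8 × 1.85 / 7 = 0.7400 per unit of net cost, so contributing nothing is still dominant.
Everyone keeps their endowment and the group total is 7 × 21 = 147.

147.00 euros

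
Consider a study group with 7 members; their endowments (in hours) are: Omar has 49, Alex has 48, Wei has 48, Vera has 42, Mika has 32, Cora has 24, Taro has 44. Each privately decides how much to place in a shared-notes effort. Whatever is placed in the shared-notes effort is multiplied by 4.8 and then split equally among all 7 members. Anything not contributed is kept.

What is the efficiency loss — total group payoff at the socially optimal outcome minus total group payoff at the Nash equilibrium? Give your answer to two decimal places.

1090.60 hours

The private return per contributed unit is 4.8/7 = 0.6857 < 1 for every player regardless of endowment, so the Nash equilibrium is zero contribution and the group total is Σ E_j = 49 + 48 + 48 + 42 + 32 + 24 + 44 = 287.
Each contributed unit returns 4.800 to the group, so the social optimum is full contribution by everyone: group total = 4.800 × 287 = 1377.60.
Efficiency loss = (4.800 − 1) × 287 = 1090.60.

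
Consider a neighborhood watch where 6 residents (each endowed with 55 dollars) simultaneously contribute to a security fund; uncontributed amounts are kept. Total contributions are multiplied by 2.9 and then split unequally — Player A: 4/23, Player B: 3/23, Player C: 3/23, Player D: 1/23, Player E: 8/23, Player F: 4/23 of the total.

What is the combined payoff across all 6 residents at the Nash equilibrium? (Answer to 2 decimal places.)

For player j, contributing a unit is worthwhile iff 2.9 × (j's share) ≥ 1, i.e. iff j's share is at least 0.3448.
The only share above 0.3448 is Player E's 8/23, contributing 55; the remaining 5 contribute 0. Total contributed: 55.
The security fund pays out 2.9 × 55 = 159.50 in total (split across the unequal shares, but the aggregate is all that matters for the group sum).
The 5 free-riders keep 55 each, adding 275. Group total = 275 + 159.50 = 434.50.

434.50 dollars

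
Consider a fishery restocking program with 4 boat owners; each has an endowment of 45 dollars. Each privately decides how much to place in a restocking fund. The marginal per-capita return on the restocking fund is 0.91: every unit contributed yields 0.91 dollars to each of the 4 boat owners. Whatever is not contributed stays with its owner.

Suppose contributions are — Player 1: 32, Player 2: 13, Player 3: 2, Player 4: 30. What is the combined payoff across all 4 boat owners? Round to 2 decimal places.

383.28 dollars

Total contributed: 32 + 13 + 2 + 30 = 77; total kept: 4 × 45 − 77 = 103.
The restocking fund pays out 0.91 × 4 × 77 = 280.28 in aggregate.
Group total = 103 + 280.28 = 383.28.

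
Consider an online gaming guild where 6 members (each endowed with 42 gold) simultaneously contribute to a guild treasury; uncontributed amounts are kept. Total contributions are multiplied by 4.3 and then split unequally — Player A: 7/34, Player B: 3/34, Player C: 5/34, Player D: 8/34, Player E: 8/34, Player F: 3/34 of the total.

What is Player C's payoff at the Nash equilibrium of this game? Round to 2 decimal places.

For player j, contributing a unit is worthwhile iff 4.3 × (j's share) ≥ 1, i.e. iff j's share is at least 0.2326.
Player D and Player E clear that bar, contributing 42 each; the remaining 4 contribute 0. Total contributed: 84.
Player C keeps 42 and receives 4.3 × 84 × 5/34 = 53.12 from the guild treasury, for a payoff of 95.12.

95.12 gold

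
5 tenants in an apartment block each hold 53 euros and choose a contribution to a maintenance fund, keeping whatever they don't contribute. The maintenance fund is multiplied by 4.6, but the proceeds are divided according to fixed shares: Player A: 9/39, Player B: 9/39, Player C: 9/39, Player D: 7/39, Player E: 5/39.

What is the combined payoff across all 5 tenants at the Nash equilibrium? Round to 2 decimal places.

837.40 euros

A player with share s gets back 4.6·s per unit contributed, so full contribution is dominant for anyone with s > 1/4.6 = 0.2174 and zero contribution is dominant for anyone below.
Player A, Player B and Player C clear that bar, contributing 53 each; the remaining 2 contribute 0. Total contributed: 159.
The maintenance fund pays out 4.6 × 159 = 731.40 in total (split across the unequal shares, but the aggregate is all that matters for the group sum).
The 2 free-riders keep 53 each, adding 106. Group total = 106 + 731.40 = 837.40.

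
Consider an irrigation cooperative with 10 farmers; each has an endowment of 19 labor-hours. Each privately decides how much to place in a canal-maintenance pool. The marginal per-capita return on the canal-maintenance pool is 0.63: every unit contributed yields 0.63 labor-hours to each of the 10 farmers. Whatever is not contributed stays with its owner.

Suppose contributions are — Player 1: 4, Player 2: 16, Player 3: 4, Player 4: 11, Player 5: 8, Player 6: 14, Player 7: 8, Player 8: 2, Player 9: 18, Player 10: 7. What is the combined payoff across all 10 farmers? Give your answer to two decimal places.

Total contributed: 4 + 16 + 4 + 11 + 8 + 14 + 8 + 2 + 18 + 7 = 92; total kept: 10 × 19 − 92 = 98.
The canal-maintenance pool pays out 0.63 × 10 × 92 = 579.60 in aggregate.
Group total = 98 + 579.60 = 677.60.

677.60 labor-hours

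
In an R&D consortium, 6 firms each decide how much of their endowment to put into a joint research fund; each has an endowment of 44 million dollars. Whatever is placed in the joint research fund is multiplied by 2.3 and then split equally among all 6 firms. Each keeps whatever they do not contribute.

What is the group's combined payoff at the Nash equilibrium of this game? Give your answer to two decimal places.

264.00 million dollars

Each contributed unit returns 2.3/6 = 0.3833 to its contributor — below 1 — so contributing 0 is dominant for every player. At the Nash equilibrium everyone keeps their 44, and the group total is 6 × 44 = 264.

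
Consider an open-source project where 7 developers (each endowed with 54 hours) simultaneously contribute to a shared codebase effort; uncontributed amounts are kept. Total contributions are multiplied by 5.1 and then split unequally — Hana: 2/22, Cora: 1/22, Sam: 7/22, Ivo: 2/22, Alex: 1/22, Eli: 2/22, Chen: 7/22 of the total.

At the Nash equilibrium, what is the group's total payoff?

820.80 hours

A player with share s gets back 5.1·s per unit contributed, so full contribution is dominant for anyone with s > 1/5.1 = 0.1961 and zero contribution is dominant for anyone below.
Sam and Chen clear that bar, contributing 54 each; the remaining 5 contribute 0. Total contributed: 108.
The shared codebase effort pays out 5.1 × 108 = 550.80 in total (split across the unequal shares, but the aggregate is all that matters for the group sum).
The 5 free-riders keep 54 each, adding 270. Group total = 270 + 550.80 = 820.80.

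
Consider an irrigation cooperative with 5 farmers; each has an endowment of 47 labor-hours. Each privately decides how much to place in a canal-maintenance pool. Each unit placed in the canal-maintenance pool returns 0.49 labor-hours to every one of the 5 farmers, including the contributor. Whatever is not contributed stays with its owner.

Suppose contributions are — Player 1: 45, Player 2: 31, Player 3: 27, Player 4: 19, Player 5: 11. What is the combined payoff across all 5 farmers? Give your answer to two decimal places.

Total contributed: 45 + 31 + 27 + 19 + 11 = 133; total kept: 5 × 47 − 133 = 102.
The canal-maintenance pool pays out 0.49 × 5 × 133 = 325.85 in aggregate.
Group total = 102 + 325.85 = 427.85.

427.85 labor-hours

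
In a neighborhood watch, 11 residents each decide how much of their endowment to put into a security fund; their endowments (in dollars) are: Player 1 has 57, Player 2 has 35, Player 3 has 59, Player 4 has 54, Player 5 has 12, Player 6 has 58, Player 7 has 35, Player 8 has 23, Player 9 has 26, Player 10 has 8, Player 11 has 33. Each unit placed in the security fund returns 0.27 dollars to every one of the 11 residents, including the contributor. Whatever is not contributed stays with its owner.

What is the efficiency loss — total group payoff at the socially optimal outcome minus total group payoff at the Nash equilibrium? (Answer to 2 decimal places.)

788.00 dollars

The private return per contributed unit is 0.27 < 1 for everyone, so the Nash equilibrium is zero contribution and the group total is Σ E_j = 57 + 35 + 59 + 54 + 12 + 58 + 35 + 23 + 26 + 8 + 33 = 400.
Each contributed unit returns 2.970 to the group, so the social optimum is full contribution by everyone: group total = 2.970 × 400 = 1188.00.
Efficiency loss = (2.970 − 1) × 400 = 788.00.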